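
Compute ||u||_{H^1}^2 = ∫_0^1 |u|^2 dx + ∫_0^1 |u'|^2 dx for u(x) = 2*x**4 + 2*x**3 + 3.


||u||_{H^1}^2 = 15359/315

The H^1 norm (squared) on an interval (0, L) is
  ||u||_{H^1}^2 = ∫_0^L u(x)^2 dx + ∫_0^L u'(x)^2 dx.
Compute u'(x) = 8*x**3 + 6*x**2.
Then u(x)^2 = 4*x**8 + 8*x**7 + 4*x**6 + 12*x**4 + 12*x**3 + 9 and u'(x)^2 = 64*x**6 + 96*x**5 + 36*x**4.
Integrate each monomial from 0 to 1 using ∫_0^1 c·x^n dx = c·1^(n+1)/(n+1):
  ∫_0^1 u(x)^2 dx = ∫_0^1 (4*x^8 + 8*x^7 + 4*x^6 + 12*x^4 + 12*x^3 + 9) dx. Term by term:
    ∫_0^1 4*x^8 dx = 4/9;  ∫_0^1 8*x^7 dx = 1;  ∫_0^1 4*x^6 dx = 4/7;
    ∫_0^1 12*x^4 dx = 12/5;  ∫_0^1 12*x^3 dx = 3;  ∫_0^1 9 dx = 9.
  Sum: 4/9 + 1 + 4/7 + 12/5 + 3 + 9 = 5171/315.
  ∫_0^1 u'(x)^2 dx = ∫_0^1 (64*x^6 + 96*x^5 + 36*x^4) dx. Term by term:
    ∫_0^1 64*x^6 dx = 64/7;  ∫_0^1 96*x^5 dx = 16;  ∫_0^1 36*x^4 dx = 36/5.
  Sum: 64/7 + 16 + 36/5 = 1132/35.
Adding: ||u||_{H^1}^2 = 5171/315 + 1132/35 = 15359/315.


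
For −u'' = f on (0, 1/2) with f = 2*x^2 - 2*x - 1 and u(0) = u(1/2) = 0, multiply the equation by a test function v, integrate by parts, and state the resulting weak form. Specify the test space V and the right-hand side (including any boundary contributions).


V = H^1_0(0, 1/2) (so v(0) = v(1/2) = 0); weak form: ∫_0^1/2 u'v' dx = ∫_0^1/2 (2*x^2 - 2*x - 1) v dx for all v ∈ V.

Multiply both sides by a test function v and integrate from 0 to 1/2:
  ∫_0^1/2 −u''(x) v(x) dx = ∫_0^1/2 f(x) v(x) dx.
Integrate the LHS by parts once:
  ∫_0^1/2 −u'' v dx = −[u'(x) v(x)]_0^1/2 + ∫_0^1/2 u'(x) v'(x) dx.
Thus ∫_0^1/2 u'(x) v'(x) dx = ∫_0^1/2 f(x) v(x) dx + [u'(x) v(x)]_0^1/2.
Choose V so that boundary terms are either known or forced to vanish.
u is Dirichlet: u(0) = u(1/2) = 0. Let V = H^1_0(0, 1/2); then v(0) = v(1/2) = 0, and [u' v]_0^1/2 = 0.
Weak formulation: find u (satisfying any essential BC) such that ∫_0^1/2 u'(x) v'(x) dx = ∫_0^1/2 f v dx for all v ∈ V.
Substituting f(x) = 2*x^2 - 2*x - 1, the right-hand side is ∫_0^1/2 (2*x^2 - 2*x - 1) v dx.


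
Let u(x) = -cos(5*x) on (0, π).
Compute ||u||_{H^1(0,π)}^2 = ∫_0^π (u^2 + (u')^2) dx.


||u||_{H^1(0,π)}^2 = 13*π

u'(x) = 5*sin(5*x).
Expand u² and (u')² and integrate term by term on (0, π), using: for integers n ≥ 1, ∫_0^π sin²(nx) dx = ∫_0^π cos²(nx) dx = π/2; for n ≠ n', ∫_0^π sin(nx)sin(n'x) dx = ∫_0^π cos(nx)cos(n'x) dx = 0; and by product-to-sum, ∫_0^π sin(nx)cos(n'x) dx = ½∫_0^π [sin((n+n')x) + sin((n−n')x)] dx, which is 0 when n+n' is even and 2n/(n²−n'²) when n+n' is odd (it need not vanish on (0, π)).
  u² squared terms: (-1)²·∫cos(5x)² dx = 1·π/2 = π/2.
  So ∫_0^π u² dx = π/2.
  (u')² squared terms: (5)²·∫sin(5x)² dx = 25·π/2 = 25*π/2.
  So ∫_0^π (u')² dx = 25*π/2.
||u||_{H^1}^2 = (π/2) + (25*π/2) = 13*π.


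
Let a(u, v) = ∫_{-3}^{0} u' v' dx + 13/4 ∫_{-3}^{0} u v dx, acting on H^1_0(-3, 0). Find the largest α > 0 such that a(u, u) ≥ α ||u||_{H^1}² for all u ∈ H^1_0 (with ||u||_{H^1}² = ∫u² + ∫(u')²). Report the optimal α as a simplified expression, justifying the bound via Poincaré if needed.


α = 1

Coercivity of a(·,·) on H^1_0(-3, 0) means a(u, u) ≥ α ||u||_{H^1}² for every u ∈ H^1_0.
The interval has length L = 3, and Poincaré/coercivity depend only on L. Here a(u, u) = ∫(u')² + (13/4)·∫u².
Here c = 13/4 ≥ 1, so a(u,u) = ∫(u')² + c∫u² ≥ ∫(u')² + ∫u² = ||u||_{H^1}², i.e. α = 1 works. No larger α is possible: a(u,u) ≥ α||u||_{H^1}² means (1−α)∫(u')² ≥ (α−c)∫u², and for the modes u_n = sin(nπ(x−x₀)/L) (x₀ the left endpoint) one has ∫u_n²/∫(u_n')² = (L/(nπ))² → 0, so a(u_n,u_n)/||u_n||_{H^1}² → 1. Hence the optimal constant is α = 1.
Therefore α = 1.


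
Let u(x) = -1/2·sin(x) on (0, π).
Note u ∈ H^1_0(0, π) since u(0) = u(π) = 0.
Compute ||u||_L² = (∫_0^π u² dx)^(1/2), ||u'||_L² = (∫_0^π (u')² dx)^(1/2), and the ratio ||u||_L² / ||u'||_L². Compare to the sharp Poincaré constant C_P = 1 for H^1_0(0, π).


||u||_L² / ||u'||_L² = 1 = C_P.

u(x) = -1/2·sin(x), so u'(x) = -cos(x)/2.
Writing u(x) = A·sin(kπx/L) with A = -1/2 and k = 1, use ∫_0^L sin²(kπx/L) dx = L/2 and ∫_0^L cos²(kπx/L) dx = L/2.
u² = 1/4·sin²(x) and (u')² = 1/4·cos²(x), and each of sin², cos² integrates to L/2 = π/2 over (0, π).
∫_0^π u² dx = π/8, so ||u||_L² = sqrt(2)*sqrt(π)/4.
∫_0^π (u')² dx = π/8, so ||u'||_L² = sqrt(2)*sqrt(π)/4.
Ratio ||u||_L² / ||u'||_L² = 1.
Sharp Poincaré constant on H^1_0(0, π) is C_P = L/π = 1, achieved by sin(x).
This is the k = 1 eigenfunction (up to amplitude), so the ratio equals the sharp Poincaré constant exactly.


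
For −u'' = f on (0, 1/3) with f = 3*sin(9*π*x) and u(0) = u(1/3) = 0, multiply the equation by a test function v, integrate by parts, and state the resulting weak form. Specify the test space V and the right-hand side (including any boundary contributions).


V = H^1_0(0, 1/3) (so v(0) = v(1/3) = 0); weak form: ∫_0^1/3 u'v' dx = ∫_0^1/3 (3*sin(9*π*x)) v dx for all v ∈ V.

Multiply both sides by a test function v and integrate from 0 to 1/3:
  ∫_0^1/3 −u''(x) v(x) dx = ∫_0^1/3 f(x) v(x) dx.
Integrate the LHS by parts once:
  ∫_0^1/3 −u'' v dx = −[u'(x) v(x)]_0^1/3 + ∫_0^1/3 u'(x) v'(x) dx.
Thus ∫_0^1/3 u'(x) v'(x) dx = ∫_0^1/3 f(x) v(x) dx + [u'(x) v(x)]_0^1/3.
Choose V so that boundary terms are either known or forced to vanish.
u is Dirichlet: u(0) = u(1/3) = 0. Let V = H^1_0(0, 1/3); then v(0) = v(1/3) = 0, and [u' v]_0^1/3 = 0.
Weak formulation: find u (satisfying any essential BC) such that ∫_0^1/3 u'(x) v'(x) dx = ∫_0^1/3 f v dx for all v ∈ V.
Substituting f(x) = 3*sin(9*π*x), the right-hand side is ∫_0^1/3 (3*sin(9*π*x)) v dx.


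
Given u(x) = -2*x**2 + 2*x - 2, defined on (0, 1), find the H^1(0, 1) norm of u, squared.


||u||_{H^1}^2 = 62/15

The H^1 norm (squared) on an interval (0, L) is
  ||u||_{H^1}^2 = ∫_0^L u(x)^2 dx + ∫_0^L u'(x)^2 dx.
Compute u'(x) = 2 - 4*x.
Then u(x)^2 = 4*x**4 - 8*x**3 + 12*x**2 - 8*x + 4 and u'(x)^2 = 16*x**2 - 16*x + 4.
Integrate each monomial from 0 to 1 using ∫_0^1 c·x^n dx = c·1^(n+1)/(n+1):
  ∫_0^1 u(x)^2 dx = ∫_0^1 (4*x^4 - 8*x^3 + 12*x^2 - 8*x + 4) dx. Term by term:
    ∫_0^1 4*x^4 dx = 4/5;  ∫_0^1 -8*x^3 dx = -2;  ∫_0^1 12*x^2 dx = 4;
    ∫_0^1 -8*x dx = -4;  ∫_0^1 4 dx = 4.
  Sum: 4/5 − 2 + 4 − 4 + 4 = 14/5.
  ∫_0^1 u'(x)^2 dx = ∫_0^1 (16*x^2 - 16*x + 4) dx. Term by term:
    ∫_0^1 16*x^2 dx = 16/3;  ∫_0^1 -16*x dx = -8;  ∫_0^1 4 dx = 4.
  Sum: 16/3 − 8 + 4 = 4/3.
Adding: ||u||_{H^1}^2 = 14/5 + 4/3 = 62/15.


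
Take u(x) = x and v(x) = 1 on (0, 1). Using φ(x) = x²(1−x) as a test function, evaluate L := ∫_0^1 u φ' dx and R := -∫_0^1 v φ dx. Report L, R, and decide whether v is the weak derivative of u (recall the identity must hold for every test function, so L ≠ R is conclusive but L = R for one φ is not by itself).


LHS = -1/12, RHS = -1/12. Yes, v = u' weakly.

u(x) = x, classical derivative u'(x) = 1.
φ(x) = x²(1−x), so φ'(x) = x*(2 - 3*x).
Note φ(0) = φ(1) = 0, so the boundary term u·φ vanishes.
LHS = ∫_0^1 u(x) φ'(x) dx = ∫_0^1 (-3*x^3 + 2*x^2) dx. Term by term:
  ∫_0^1 -3*x^3 dx = -3/4;  ∫_0^1 2*x^2 dx = 2/3.
Sum: -3/4 + 2/3 = -1/12.
So LHS = -1/12.
∫_0^1 v(x) φ(x) dx = ∫_0^1 (-x^3 + x^2) dx. Term by term:
  ∫_0^1 -x^3 dx = -1/4;  ∫_0^1 x^2 dx = 1/3.
Sum: -1/4 + 1/3 = 1/12.
So RHS = -∫_0^1 v(x) φ(x) dx = -1/12.
LHS = RHS, so the identity holds for this test φ.
Moreover u is smooth here and v(x) = u'(x) = 1 pointwise, so the identity holds for every test function. Hence v is the weak derivative of u.


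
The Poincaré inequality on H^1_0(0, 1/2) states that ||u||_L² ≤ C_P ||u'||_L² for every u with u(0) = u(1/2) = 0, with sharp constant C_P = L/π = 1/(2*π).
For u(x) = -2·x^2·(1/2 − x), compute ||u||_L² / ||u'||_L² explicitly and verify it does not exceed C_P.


||u||_L² / ||u'||_L² = sqrt(14)/28 < C_P = 1/(2*π).

u(x) = -2·x^2·(1/2 − x), so u'(x) = 2*x*(3*x - 1).
u(x) = -2·x^2·(1/2 − x) vanishes at x = 0 and x = 1/2, so u ∈ H^1_0(0, 1/2). Differentiate via the product rule and integrate the resulting polynomials term by term.
  ∫_0^1/2 u² dx = ∫_0^1/2 (4*x^6 - 4*x^5 + x^4) dx. Term by term:
    ∫_0^1/2 4*x^6 dx = 1/224;  ∫_0^1/2 -4*x^5 dx = -1/96;  ∫_0^1/2 x^4 dx = 1/160.
  Sum: 1/224 − 1/96 + 1/160 = 1/3360.
  ∫_0^1/2 (u')² dx = ∫_0^1/2 (36*x^4 - 24*x^3 + 4*x^2) dx. Term by term:
    ∫_0^1/2 36*x^4 dx = 9/40;  ∫_0^1/2 -24*x^3 dx = -3/8;  ∫_0^1/2 4*x^2 dx = 1/6.
  Sum: 9/40 − 3/8 + 1/6 = 1/60.
∫_0^1/2 u² dx = 1/3360, so ||u||_L² = sqrt(210)/840.
∫_0^1/2 (u')² dx = 1/60, so ||u'||_L² = sqrt(15)/30.
Ratio ||u||_L² / ||u'||_L² = sqrt(14)/28.
Sharp Poincaré constant on H^1_0(0, 1/2) is C_P = L/π = 1/(2*π), achieved by sin(2*π·x).
A polynomial bump cannot attain the sharp Poincaré constant (only the first sine eigenfunction does), so the ratio is strictly less than C_P, consistent with ||u||_L² ≤ C_P ||u'||_L².


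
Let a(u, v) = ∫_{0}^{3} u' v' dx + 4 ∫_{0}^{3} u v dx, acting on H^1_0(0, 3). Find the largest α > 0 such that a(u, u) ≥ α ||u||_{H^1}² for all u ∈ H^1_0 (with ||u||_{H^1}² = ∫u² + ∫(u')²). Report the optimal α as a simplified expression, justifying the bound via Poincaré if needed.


α = 1

Coercivity of a(·,·) on H^1_0(0, 3) means a(u, u) ≥ α ||u||_{H^1}² for every u ∈ H^1_0.
The interval has length L = 3, and Poincaré/coercivity depend only on L. Here a(u, u) = ∫(u')² + (4)·∫u².
Here c = 4 ≥ 1, so a(u,u) = ∫(u')² + c∫u² ≥ ∫(u')² + ∫u² = ||u||_{H^1}², i.e. α = 1 works. No larger α is possible: a(u,u) ≥ α||u||_{H^1}² means (1−α)∫(u')² ≥ (α−c)∫u², and for the modes u_n = sin(nπ(x−x₀)/L) (x₀ the left endpoint) one has ∫u_n²/∫(u_n')² = (L/(nπ))² → 0, so a(u_n,u_n)/||u_n||_{H^1}² → 1. Hence the optimal constant is α = 1.
Therefore α = 1.


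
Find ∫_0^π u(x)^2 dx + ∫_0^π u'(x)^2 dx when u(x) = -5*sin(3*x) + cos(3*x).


||u||_{H^1(0,π)}^2 = 130*π

u'(x) = -3*sin(3*x) - 15*cos(3*x).
Expand u² and (u')² and integrate term by term on (0, π), using: for integers n ≥ 1, ∫_0^π sin²(nx) dx = ∫_0^π cos²(nx) dx = π/2; for n ≠ n', ∫_0^π sin(nx)sin(n'x) dx = ∫_0^π cos(nx)cos(n'x) dx = 0; and by product-to-sum, ∫_0^π sin(nx)cos(n'x) dx = ½∫_0^π [sin((n+n')x) + sin((n−n')x)] dx, which is 0 when n+n' is even and 2n/(n²−n'²) when n+n' is odd (it need not vanish on (0, π)).
  u² squared terms: (-5)²·∫sin(3x)² dx = 25·π/2 = 25*π/2;  (1)²·∫cos(3x)² dx = 1·π/2 = π/2.
  u² cross terms: 2·(-5)·(1)·∫sin(3x)·cos(3x) dx = -10·(0) = 0.
  So ∫_0^π u² dx = 25*π/2 + π/2 + 0 = 13*π.
  (u')² squared terms: (-15)²·∫cos(3x)² dx = 225·π/2 = 225*π/2;  (-3)²·∫sin(3x)² dx = 9·π/2 = 9*π/2.
  (u')² cross terms: 2·(-15)·(-3)·∫cos(3x)·sin(3x) dx = 90·(0) = 0.
  So ∫_0^π (u')² dx = 225*π/2 + 9*π/2 + 0 = 117*π.
||u||_{H^1}^2 = (13*π) + (117*π) = 130*π.


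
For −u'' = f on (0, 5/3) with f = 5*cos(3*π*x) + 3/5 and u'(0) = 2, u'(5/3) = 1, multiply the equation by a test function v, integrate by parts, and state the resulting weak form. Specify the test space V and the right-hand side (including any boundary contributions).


V = H^1(0, 5/3) (v unrestricted at boundary; u is determined up to an additive constant); weak form: ∫_0^5/3 u'v' dx = ∫_0^5/3 (5*cos(3*π*x) + 3/5) v dx + v(5/3) − 2·v(0) for all v ∈ V.

Multiply both sides by a test function v and integrate from 0 to 5/3:
  ∫_0^5/3 −u''(x) v(x) dx = ∫_0^5/3 f(x) v(x) dx.
Integrate the LHS by parts once:
  ∫_0^5/3 −u'' v dx = −[u'(x) v(x)]_0^5/3 + ∫_0^5/3 u'(x) v'(x) dx.
Thus ∫_0^5/3 u'(x) v'(x) dx = ∫_0^5/3 f(x) v(x) dx + [u'(x) v(x)]_0^5/3.
Choose V so that boundary terms are either known or forced to vanish.
u has inhomogeneous Neumann u'(0) = 2, u'(5/3) = 1. [u' v]_0^5/3 = (1)·v(5/3) − (2)·v(0) = v(5/3) − 2·v(0). Take V = H^1(0, 5/3); boundary term becomes part of RHS.
Weak formulation: find u (satisfying any essential BC) such that ∫_0^5/3 u'(x) v'(x) dx = ∫_0^5/3 f v dx + v(5/3) − 2·v(0) for all v ∈ V (Neumann data are natural BCs: they enter the RHS as boundary terms).
Substituting f(x) = 5*cos(3*π*x) + 3/5, the right-hand side is ∫_0^5/3 (5*cos(3*π*x) + 3/5) v dx + v(5/3) − 2·v(0).
Compatibility check (pure Neumann): taking v ≡ 1 ∈ V gives 0 = ∫_0^5/3 f dx + (1) − (2), i.e. ∫_0^5/3 f dx must equal u'(0) − u'(5/3) = 1. Indeed ∫_0^5/3 (5*cos(3*π*x) + 3/5) dx = 1, so the data are compatible. The solution is then unique only up to an additive constant (fix it e.g. by requiring ∫_0^5/3 u dx = 0).


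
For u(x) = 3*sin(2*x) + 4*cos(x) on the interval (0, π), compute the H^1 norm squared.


||u||_{H^1(0,π)}^2 = 64 + 77*π/2

u'(x) = -4*sin(x) + 6*cos(2*x).
Expand u² and (u')² and integrate term by term on (0, π), using: for integers n ≥ 1, ∫_0^π sin²(nx) dx = ∫_0^π cos²(nx) dx = π/2; for n ≠ n', ∫_0^π sin(nx)sin(n'x) dx = ∫_0^π cos(nx)cos(n'x) dx = 0; and by product-to-sum, ∫_0^π sin(nx)cos(n'x) dx = ½∫_0^π [sin((n+n')x) + sin((n−n')x)] dx, which is 0 when n+n' is even and 2n/(n²−n'²) when n+n' is odd (it need not vanish on (0, π)).
  u² squared terms: (3)²·∫sin(2x)² dx = 9·π/2 = 9*π/2;  (4)²·∫cos(x)² dx = 16·π/2 = 8*π.
  u² cross terms: 2·(3)·(4)·∫sin(2x)·cos(x) dx = 24·(4/3) = 32.
  So ∫_0^π u² dx = 9*π/2 + 8*π + 32 = 32 + 25*π/2.
  (u')² squared terms: (-4)²·∫sin(x)² dx = 16·π/2 = 8*π;  (6)²·∫cos(2x)² dx = 36·π/2 = 18*π.
  (u')² cross terms: 2·(-4)·(6)·∫sin(x)·cos(2x) dx = -48·(-2/3) = 32.
  So ∫_0^π (u')² dx = 8*π + 18*π + 32 = 32 + 26*π.
||u||_{H^1}^2 = (32 + 25*π/2) + (32 + 26*π) = 64 + 77*π/2.


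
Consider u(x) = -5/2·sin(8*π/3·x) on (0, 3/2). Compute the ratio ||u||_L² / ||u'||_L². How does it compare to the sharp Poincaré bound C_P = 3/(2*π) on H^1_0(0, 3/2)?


||u||_L² / ||u'||_L² = 3/(8*π) < C_P = 3/(2*π).

u(x) = -5/2·sin(8*π/3·x), so u'(x) = -20*π*cos(8*π*x/3)/3.
Writing u(x) = A·sin(kπx/L) with A = -5/2 and k = 4, use ∫_0^L sin²(kπx/L) dx = L/2 and ∫_0^L cos²(kπx/L) dx = L/2.
u² = 25/4·sin²(8*π/3·x) and (u')² = 400*π^2/9·cos²(8*π/3·x), and each of sin², cos² integrates to L/2 = 3/4 over (0, 3/2).
∫_0^3/2 u² dx = 75/16, so ||u||_L² = 5*sqrt(3)/4.
∫_0^3/2 (u')² dx = 100*π^2/3, so ||u'||_L² = 10*sqrt(3)*π/3.
Ratio ||u||_L² / ||u'||_L² = 3/(8*π).
Sharp Poincaré constant on H^1_0(0, 3/2) is C_P = L/π = 3/(2*π), achieved by sin(2*π/3·x).
This is the k = 4 harmonic; the ratio L/(kπ) is strictly less than C_P = L/π, consistent with the sharp inequality ||u||_L² ≤ C_P ||u'||_L².


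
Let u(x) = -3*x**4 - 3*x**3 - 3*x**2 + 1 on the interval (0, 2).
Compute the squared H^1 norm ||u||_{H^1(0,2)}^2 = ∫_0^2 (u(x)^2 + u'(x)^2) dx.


||u||_{H^1}^2 = 303102/35

The H^1 norm (squared) on an interval (0, L) is
  ||u||_{H^1}^2 = ∫_0^L u(x)^2 dx + ∫_0^L u'(x)^2 dx.
Compute u'(x) = -12*x**3 - 9*x**2 - 6*x.
Then u(x)^2 = 9*x**8 + 18*x**7 + 27*x**6 + 18*x**5 + 3*x**4 - 6*x**3 - 6*x**2 + 1 and u'(x)^2 = 144*x**6 + 216*x**5 + 225*x**4 + 108*x**3 + 36*x**2.
Integrate each monomial from 0 to 2 using ∫_0^2 c·x^n dx = c·2^(n+1)/(n+1):
  ∫_0^2 u(x)^2 dx = ∫_0^2 (9*x^8 + 18*x^7 + 27*x^6 + 18*x^5 + 3*x^4 - 6*x^3 - 6*x^2 + 1) dx. Term by term:
    ∫_0^2 9*x^8 dx = 512;  ∫_0^2 18*x^7 dx = 576;  ∫_0^2 27*x^6 dx = 3456/7;
    ∫_0^2 18*x^5 dx = 192;  ∫_0^2 3*x^4 dx = 96/5;  ∫_0^2 -6*x^3 dx = -24;
    ∫_0^2 -6*x^2 dx = -16;  ∫_0^2 1 dx = 2.
  Sum: 512 + 576 + 3456/7 + 192 + 96/5 − 24 − 16 + 2 = 61422/35.
  ∫_0^2 u'(x)^2 dx = ∫_0^2 (144*x^6 + 216*x^5 + 225*x^4 + 108*x^3 + 36*x^2) dx. Term by term:
    ∫_0^2 144*x^6 dx = 18432/7;  ∫_0^2 216*x^5 dx = 2304;  ∫_0^2 225*x^4 dx = 1440;
    ∫_0^2 108*x^3 dx = 432;  ∫_0^2 36*x^2 dx = 96.
  Sum: 18432/7 + 2304 + 1440 + 432 + 96 = 48336/7.
Adding: ||u||_{H^1}^2 = 61422/35 + 48336/7 = 303102/35.


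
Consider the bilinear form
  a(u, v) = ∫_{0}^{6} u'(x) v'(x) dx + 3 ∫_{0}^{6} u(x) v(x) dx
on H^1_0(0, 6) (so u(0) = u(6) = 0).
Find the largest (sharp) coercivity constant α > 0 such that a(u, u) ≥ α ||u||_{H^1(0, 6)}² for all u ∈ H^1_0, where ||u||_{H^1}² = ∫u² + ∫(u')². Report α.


α = 1

Coercivity of a(·,·) on H^1_0(0, 6) means a(u, u) ≥ α ||u||_{H^1}² for every u ∈ H^1_0.
The interval has length L = 6, and Poincaré/coercivity depend only on L. Here a(u, u) = ∫(u')² + (3)·∫u².
Here c = 3 ≥ 1, so a(u,u) = ∫(u')² + c∫u² ≥ ∫(u')² + ∫u² = ||u||_{H^1}², i.e. α = 1 works. No larger α is possible: a(u,u) ≥ α||u||_{H^1}² means (1−α)∫(u')² ≥ (α−c)∫u², and for the modes u_n = sin(nπ(x−x₀)/L) (x₀ the left endpoint) one has ∫u_n²/∫(u_n')² = (L/(nπ))² → 0, so a(u_n,u_n)/||u_n||_{H^1}² → 1. Hence the optimal constant is α = 1.
Therefore α = 1.


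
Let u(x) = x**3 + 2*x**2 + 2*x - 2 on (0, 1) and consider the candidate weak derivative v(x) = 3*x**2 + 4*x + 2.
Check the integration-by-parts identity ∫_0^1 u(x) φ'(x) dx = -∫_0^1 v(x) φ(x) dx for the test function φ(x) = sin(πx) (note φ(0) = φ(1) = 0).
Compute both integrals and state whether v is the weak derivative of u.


LHS = -11/π + 12/π^3, RHS = -11/π + 12/π^3. Yes, v = u' weakly.

u(x) = x**3 + 2*x**2 + 2*x - 2, classical derivative u'(x) = 3*x**2 + 4*x + 2.
φ(x) = sin(πx), so φ'(x) = π*cos(π*x).
Note φ(0) = φ(1) = 0, so the boundary term u·φ vanishes.
LHS = ∫_0^1 u(x) φ'(x) dx = ∫_0^1 (π*x^3*cos(π*x) + 2*π*x^2*cos(π*x) + 2*π*x*cos(π*x) - 2*π*cos(π*x)) dx. Term by term:
  ∫_0^1 -2*π*cos(π*x) dx = 0;  ∫_0^1 π*x^3*cos(π*x) dx = -3/π + 12/π^3;  ∫_0^1 2*π*x*cos(π*x) dx = -4/π;
  ∫_0^1 2*π*x^2*cos(π*x) dx = -4/π.
Sum: 0 + -3/π + 12/π^3 − 4/π − 4/π = -11/π + 12/π^3.
So LHS = -11/π + 12/π^3.
∫_0^1 v(x) φ(x) dx = ∫_0^1 (3*x^2*sin(π*x) + 4*x*sin(π*x) + 2*sin(π*x)) dx. Term by term:
  ∫_0^1 2*sin(π*x) dx = 4/π;  ∫_0^1 3*x^2*sin(π*x) dx = -12/π^3 + 3/π;  ∫_0^1 4*x*sin(π*x) dx = 4/π.
Sum: 4/π + -12/π^3 + 3/π + 4/π = -12/π^3 + 11/π.
So RHS = -∫_0^1 v(x) φ(x) dx = -11/π + 12/π^3.
LHS = RHS, so the identity holds for this test φ.
Moreover u is smooth here and v(x) = u'(x) = 3*x**2 + 4*x + 2 pointwise, so the identity holds for every test function. Hence v is the weak derivative of u.


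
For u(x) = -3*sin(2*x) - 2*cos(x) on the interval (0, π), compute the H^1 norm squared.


||u||_{H^1(0,π)}^2 = 32 + 53*π/2

u'(x) = 2*sin(x) - 6*cos(2*x).
Expand u² and (u')² and integrate term by term on (0, π), using: for integers n ≥ 1, ∫_0^π sin²(nx) dx = ∫_0^π cos²(nx) dx = π/2; for n ≠ n', ∫_0^π sin(nx)sin(n'x) dx = ∫_0^π cos(nx)cos(n'x) dx = 0; and by product-to-sum, ∫_0^π sin(nx)cos(n'x) dx = ½∫_0^π [sin((n+n')x) + sin((n−n')x)] dx, which is 0 when n+n' is even and 2n/(n²−n'²) when n+n' is odd (it need not vanish on (0, π)).
  u² squared terms: (-3)²·∫sin(2x)² dx = 9·π/2 = 9*π/2;  (-2)²·∫cos(x)² dx = 4·π/2 = 2*π.
  u² cross terms: 2·(-3)·(-2)·∫sin(2x)·cos(x) dx = 12·(4/3) = 16.
  So ∫_0^π u² dx = 9*π/2 + 2*π + 16 = 16 + 13*π/2.
  (u')² squared terms: (-6)²·∫cos(2x)² dx = 36·π/2 = 18*π;  (2)²·∫sin(x)² dx = 4·π/2 = 2*π.
  (u')² cross terms: 2·(-6)·(2)·∫cos(2x)·sin(x) dx = -24·(-2/3) = 16.
  So ∫_0^π (u')² dx = 18*π + 2*π + 16 = 16 + 20*π.
||u||_{H^1}^2 = (16 + 13*π/2) + (16 + 20*π) = 32 + 53*π/2.


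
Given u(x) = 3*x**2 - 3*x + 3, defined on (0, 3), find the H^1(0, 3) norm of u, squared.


||u||_{H^1}^2 = 4509/10

The H^1 norm (squared) on an interval (0, L) is
  ||u||_{H^1}^2 = ∫_0^L u(x)^2 dx + ∫_0^L u'(x)^2 dx.
Compute u'(x) = 6*x - 3.
Then u(x)^2 = 9*x**4 - 18*x**3 + 27*x**2 - 18*x + 9 and u'(x)^2 = 36*x**2 - 36*x + 9.
Integrate each monomial from 0 to 3 using ∫_0^3 c·x^n dx = c·3^(n+1)/(n+1):
  ∫_0^3 u(x)^2 dx = ∫_0^3 (9*x^4 - 18*x^3 + 27*x^2 - 18*x + 9) dx. Term by term:
    ∫_0^3 9*x^4 dx = 2187/5;  ∫_0^3 -18*x^3 dx = -729/2;  ∫_0^3 27*x^2 dx = 243;
    ∫_0^3 -18*x dx = -81;  ∫_0^3 9 dx = 27.
  Sum: 2187/5 − 729/2 + 243 − 81 + 27 = 2619/10.
  ∫_0^3 u'(x)^2 dx = ∫_0^3 (36*x^2 - 36*x + 9) dx. Term by term:
    ∫_0^3 36*x^2 dx = 324;  ∫_0^3 -36*x dx = -162;  ∫_0^3 9 dx = 27.
  Sum: 324 − 162 + 27 = 189.
Adding: ||u||_{H^1}^2 = 2619/10 + 189 = 4509/10.


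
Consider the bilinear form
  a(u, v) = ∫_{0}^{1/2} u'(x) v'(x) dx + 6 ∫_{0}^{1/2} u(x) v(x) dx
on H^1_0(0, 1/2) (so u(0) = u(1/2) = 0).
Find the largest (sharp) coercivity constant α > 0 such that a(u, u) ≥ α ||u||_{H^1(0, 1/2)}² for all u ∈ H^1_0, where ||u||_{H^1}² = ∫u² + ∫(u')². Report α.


α = 1

Coercivity of a(·,·) on H^1_0(0, 1/2) means a(u, u) ≥ α ||u||_{H^1}² for every u ∈ H^1_0.
The interval has length L = 1/2, and Poincaré/coercivity depend only on L. Here a(u, u) = ∫(u')² + (6)·∫u².
Here c = 6 ≥ 1, so a(u,u) = ∫(u')² + c∫u² ≥ ∫(u')² + ∫u² = ||u||_{H^1}², i.e. α = 1 works. No larger α is possible: a(u,u) ≥ α||u||_{H^1}² means (1−α)∫(u')² ≥ (α−c)∫u², and for the modes u_n = sin(nπ(x−x₀)/L) (x₀ the left endpoint) one has ∫u_n²/∫(u_n')² = (L/(nπ))² → 0, so a(u_n,u_n)/||u_n||_{H^1}² → 1. Hence the optimal constant is α = 1.
Therefore α = 1.


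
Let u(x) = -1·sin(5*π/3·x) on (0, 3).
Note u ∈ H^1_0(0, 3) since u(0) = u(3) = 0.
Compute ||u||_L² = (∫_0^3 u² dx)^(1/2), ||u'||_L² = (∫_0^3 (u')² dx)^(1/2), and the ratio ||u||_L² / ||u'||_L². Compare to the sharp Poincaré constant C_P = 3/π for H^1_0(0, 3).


||u||_L² / ||u'||_L² = 3/(5*π) < C_P = 3/π.

u(x) = -1·sin(5*π/3·x), so u'(x) = -5*π*cos(5*π*x/3)/3.
Writing u(x) = A·sin(kπx/L) with A = -1 and k = 5, use ∫_0^L sin²(kπx/L) dx = L/2 and ∫_0^L cos²(kπx/L) dx = L/2.
u² = 1·sin²(5*π/3·x) and (u')² = 25*π^2/9·cos²(5*π/3·x), and each of sin², cos² integrates to L/2 = 3/2 over (0, 3).
∫_0^3 u² dx = 3/2, so ||u||_L² = sqrt(6)/2.
∫_0^3 (u')² dx = 25*π^2/6, so ||u'||_L² = 5*sqrt(6)*π/6.
Ratio ||u||_L² / ||u'||_L² = 3/(5*π).
Sharp Poincaré constant on H^1_0(0, 3) is C_P = L/π = 3/π, achieved by sin(π/3·x).
This is the k = 5 harmonic; the ratio L/(kπ) is strictly less than C_P = L/π, consistent with the sharp inequality ||u||_L² ≤ C_P ||u'||_L².


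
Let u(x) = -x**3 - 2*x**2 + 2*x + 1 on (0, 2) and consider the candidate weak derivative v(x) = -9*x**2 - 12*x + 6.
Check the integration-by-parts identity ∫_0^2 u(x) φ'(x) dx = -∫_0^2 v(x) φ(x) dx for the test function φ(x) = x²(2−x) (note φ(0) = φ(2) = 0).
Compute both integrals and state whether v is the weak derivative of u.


LHS = 152/15, RHS = 152/5. No, v is not the weak derivative of u.

u(x) = -x**3 - 2*x**2 + 2*x + 1, classical derivative u'(x) = -3*x**2 - 4*x + 2.
φ(x) = x²(2−x), so φ'(x) = x*(4 - 3*x).
Note φ(0) = φ(2) = 0, so the boundary term u·φ vanishes.
LHS = ∫_0^2 u(x) φ'(x) dx = ∫_0^2 (3*x^5 + 2*x^4 - 14*x^3 + 5*x^2 + 4*x) dx. Term by term:
  ∫_0^2 3*x^5 dx = 32;  ∫_0^2 2*x^4 dx = 64/5;  ∫_0^2 -14*x^3 dx = -56;
  ∫_0^2 5*x^2 dx = 40/3;  ∫_0^2 4*x dx = 8.
Sum: 32 + 64/5 − 56 + 40/3 + 8 = 152/15.
So LHS = 152/15.
∫_0^2 v(x) φ(x) dx = ∫_0^2 (9*x^5 - 6*x^4 - 30*x^3 + 12*x^2) dx. Term by term:
  ∫_0^2 9*x^5 dx = 96;  ∫_0^2 -6*x^4 dx = -192/5;  ∫_0^2 -30*x^3 dx = -120;
  ∫_0^2 12*x^2 dx = 32.
Sum: 96 − 192/5 − 120 + 32 = -152/5.
So RHS = -∫_0^2 v(x) φ(x) dx = 152/5.
LHS − RHS = -304/15 ≠ 0, so the identity fails.
(For a valid weak derivative the identity must hold for EVERY test function, in particular this one. The failure shows v is NOT the weak derivative of u.)
Correct weak derivative would be u'(x) = -3*x**2 - 4*x + 2.


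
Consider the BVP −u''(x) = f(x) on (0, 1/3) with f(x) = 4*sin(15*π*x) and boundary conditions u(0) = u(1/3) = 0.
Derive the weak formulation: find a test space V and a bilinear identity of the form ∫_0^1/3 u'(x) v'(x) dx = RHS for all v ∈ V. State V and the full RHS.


V = H^1_0(0, 1/3) (so v(0) = v(1/3) = 0); weak form: ∫_0^1/3 u'v' dx = ∫_0^1/3 (4*sin(15*π*x)) v dx for all v ∈ V.

Multiply both sides by a test function v and integrate from 0 to 1/3:
  ∫_0^1/3 −u''(x) v(x) dx = ∫_0^1/3 f(x) v(x) dx.
Integrate the LHS by parts once:
  ∫_0^1/3 −u'' v dx = −[u'(x) v(x)]_0^1/3 + ∫_0^1/3 u'(x) v'(x) dx.
Thus ∫_0^1/3 u'(x) v'(x) dx = ∫_0^1/3 f(x) v(x) dx + [u'(x) v(x)]_0^1/3.
Choose V so that boundary terms are either known or forced to vanish.
u is Dirichlet: u(0) = u(1/3) = 0. Let V = H^1_0(0, 1/3); then v(0) = v(1/3) = 0, and [u' v]_0^1/3 = 0.
Weak formulation: find u (satisfying any essential BC) such that ∫_0^1/3 u'(x) v'(x) dx = ∫_0^1/3 f v dx for all v ∈ V.
Substituting f(x) = 4*sin(15*π*x), the right-hand side is ∫_0^1/3 (4*sin(15*π*x)) v dx.


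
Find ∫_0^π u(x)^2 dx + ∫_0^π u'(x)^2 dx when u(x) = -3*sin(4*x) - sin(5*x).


||u||_{H^1(0,π)}^2 = 179*π/2

u'(x) = -12*cos(4*x) - 5*cos(5*x).
Expand u² and (u')² and integrate term by term on (0, π), using: for integers n ≥ 1, ∫_0^π sin²(nx) dx = ∫_0^π cos²(nx) dx = π/2; for n ≠ n', ∫_0^π sin(nx)sin(n'x) dx = ∫_0^π cos(nx)cos(n'x) dx = 0; and by product-to-sum, ∫_0^π sin(nx)cos(n'x) dx = ½∫_0^π [sin((n+n')x) + sin((n−n')x)] dx, which is 0 when n+n' is even and 2n/(n²−n'²) when n+n' is odd (it need not vanish on (0, π)).
  u² squared terms: (-1)²·∫sin(5x)² dx = 1·π/2 = π/2;  (-3)²·∫sin(4x)² dx = 9·π/2 = 9*π/2.
  u² cross terms: 2·(-1)·(-3)·∫sin(5x)·sin(4x) dx = 6·(0) = 0.
  So ∫_0^π u² dx = π/2 + 9*π/2 + 0 = 5*π.
  (u')² squared terms: (-12)²·∫cos(4x)² dx = 144·π/2 = 72*π;  (-5)²·∫cos(5x)² dx = 25·π/2 = 25*π/2.
  (u')² cross terms: 2·(-12)·(-5)·∫cos(4x)·cos(5x) dx = 120·(0) = 0.
  So ∫_0^π (u')² dx = 72*π + 25*π/2 + 0 = 169*π/2.
||u||_{H^1}^2 = (5*π) + (169*π/2) = 179*π/2.


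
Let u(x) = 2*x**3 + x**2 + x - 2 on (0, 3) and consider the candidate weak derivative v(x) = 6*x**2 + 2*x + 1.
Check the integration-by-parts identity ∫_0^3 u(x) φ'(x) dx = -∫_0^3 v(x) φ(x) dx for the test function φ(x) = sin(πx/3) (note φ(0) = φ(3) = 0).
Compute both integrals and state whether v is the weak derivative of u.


LHS = -186/π + 648/π^3, RHS = -186/π + 648/π^3. Yes, v = u' weakly.

u(x) = 2*x**3 + x**2 + x - 2, classical derivative u'(x) = 6*x**2 + 2*x + 1.
φ(x) = sin(πx/3), so φ'(x) = π*cos(π*x/3)/3.
Note φ(0) = φ(3) = 0, so the boundary term u·φ vanishes.
LHS = ∫_0^3 u(x) φ'(x) dx = ∫_0^3 (2*π*x^3*cos(π*x/3)/3 + π*x^2*cos(π*x/3)/3 + π*x*cos(π*x/3)/3 - 2*π*cos(π*x/3)/3) dx. Term by term:
  ∫_0^3 -2*π*cos(π*x/3)/3 dx = 0;  ∫_0^3 π*x*cos(π*x/3)/3 dx = -6/π;  ∫_0^3 π*x^2*cos(π*x/3)/3 dx = -18/π;
  ∫_0^3 2*π*x^3*cos(π*x/3)/3 dx = -162/π + 648/π^3.
Sum: 0 − 6/π − 18/π + -162/π + 648/π^3 = -186/π + 648/π^3.
So LHS = -186/π + 648/π^3.
∫_0^3 v(x) φ(x) dx = ∫_0^3 (6*x^2*sin(π*x/3) + 2*x*sin(π*x/3) + sin(π*x/3)) dx. Term by term:
  ∫_0^3 2*x*sin(π*x/3) dx = 18/π;  ∫_0^3 6*x^2*sin(π*x/3) dx = -648/π^3 + 162/π;  ∫_0^3 sin(π*x/3) dx = 6/π.
Sum: 18/π + -648/π^3 + 162/π + 6/π = -648/π^3 + 186/π.
So RHS = -∫_0^3 v(x) φ(x) dx = -186/π + 648/π^3.
LHS = RHS, so the identity holds for this test φ.
Moreover u is smooth here and v(x) = u'(x) = 6*x**2 + 2*x + 1 pointwise, so the identity holds for every test function. Hence v is the weak derivative of u.


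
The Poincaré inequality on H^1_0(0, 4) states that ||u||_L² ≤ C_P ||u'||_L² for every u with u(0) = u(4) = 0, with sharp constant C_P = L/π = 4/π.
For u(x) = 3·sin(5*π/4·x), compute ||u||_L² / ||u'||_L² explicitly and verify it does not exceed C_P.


||u||_L² / ||u'||_L² = 4/(5*π) < C_P = 4/π.

u(x) = 3·sin(5*π/4·x), so u'(x) = 15*π*cos(5*π*x/4)/4.
Writing u(x) = A·sin(kπx/L) with A = 3 and k = 5, use ∫_0^L sin²(kπx/L) dx = L/2 and ∫_0^L cos²(kπx/L) dx = L/2.
u² = 9·sin²(5*π/4·x) and (u')² = 225*π^2/16·cos²(5*π/4·x), and each of sin², cos² integrates to L/2 = 2 over (0, 4).
∫_0^4 u² dx = 18, so ||u||_L² = 3*sqrt(2).
∫_0^4 (u')² dx = 225*π^2/8, so ||u'||_L² = 15*sqrt(2)*π/4.
Ratio ||u||_L² / ||u'||_L² = 4/(5*π).
Sharp Poincaré constant on H^1_0(0, 4) is C_P = L/π = 4/π, achieved by sin(π/4·x).
This is the k = 5 harmonic; the ratio L/(kπ) is strictly less than C_P = L/π, consistent with the sharp inequality ||u||_L² ≤ C_P ||u'||_L².


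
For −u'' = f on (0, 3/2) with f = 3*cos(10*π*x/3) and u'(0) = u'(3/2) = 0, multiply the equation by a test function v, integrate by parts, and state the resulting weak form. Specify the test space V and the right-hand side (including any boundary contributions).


V = H^1(0, 3/2) (no boundary constraint on v; u is determined up to an additive constant); weak form: ∫_0^3/2 u'v' dx = ∫_0^3/2 (3*cos(10*π*x/3)) v dx for all v ∈ V.

Multiply both sides by a test function v and integrate from 0 to 3/2:
  ∫_0^3/2 −u''(x) v(x) dx = ∫_0^3/2 f(x) v(x) dx.
Integrate the LHS by parts once:
  ∫_0^3/2 −u'' v dx = −[u'(x) v(x)]_0^3/2 + ∫_0^3/2 u'(x) v'(x) dx.
Thus ∫_0^3/2 u'(x) v'(x) dx = ∫_0^3/2 f(x) v(x) dx + [u'(x) v(x)]_0^3/2.
Choose V so that boundary terms are either known or forced to vanish.
u has homogeneous Neumann: u'(0) = u'(3/2) = 0. So [u' v]_0^3/2 = 0·v(3/2) − 0·v(0) = 0 for any v; take V = H^1(0, 3/2).
Weak formulation: find u (satisfying any essential BC) such that ∫_0^3/2 u'(x) v'(x) dx = ∫_0^3/2 f v dx for all v ∈ V (homogeneous Neumann, so boundary terms vanish).
Substituting f(x) = 3*cos(10*π*x/3), the right-hand side is ∫_0^3/2 (3*cos(10*π*x/3)) v dx.
Compatibility check (pure Neumann): taking v ≡ 1 ∈ V gives 0 = ∫_0^3/2 f dx + (0) − (0), i.e. ∫_0^3/2 f dx must equal u'(0) − u'(3/2) = 0. Indeed ∫_0^3/2 (3*cos(10*π*x/3)) dx = 0, so the data are compatible. The solution is then unique only up to an additive constant (fix it e.g. by requiring ∫_0^3/2 u dx = 0).


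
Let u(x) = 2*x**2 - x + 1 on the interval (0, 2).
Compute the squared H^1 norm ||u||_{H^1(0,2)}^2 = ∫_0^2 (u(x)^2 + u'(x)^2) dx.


||u||_{H^1}^2 = 248/5

The H^1 norm (squared) on an interval (0, L) is
  ||u||_{H^1}^2 = ∫_0^L u(x)^2 dx + ∫_0^L u'(x)^2 dx.
Compute u'(x) = 4*x - 1.
Then u(x)^2 = 4*x**4 - 4*x**3 + 5*x**2 - 2*x + 1 and u'(x)^2 = 16*x**2 - 8*x + 1.
Integrate each monomial from 0 to 2 using ∫_0^2 c·x^n dx = c·2^(n+1)/(n+1):
  ∫_0^2 u(x)^2 dx = ∫_0^2 (4*x^4 - 4*x^3 + 5*x^2 - 2*x + 1) dx. Term by term:
    ∫_0^2 4*x^4 dx = 128/5;  ∫_0^2 -4*x^3 dx = -16;  ∫_0^2 5*x^2 dx = 40/3;
    ∫_0^2 -2*x dx = -4;  ∫_0^2 1 dx = 2.
  Sum: 128/5 − 16 + 40/3 − 4 + 2 = 314/15.
  ∫_0^2 u'(x)^2 dx = ∫_0^2 (16*x^2 - 8*x + 1) dx. Term by term:
    ∫_0^2 16*x^2 dx = 128/3;  ∫_0^2 -8*x dx = -16;  ∫_0^2 1 dx = 2.
  Sum: 128/3 − 16 + 2 = 86/3.
Adding: ||u||_{H^1}^2 = 314/15 + 86/3 = 248/5.


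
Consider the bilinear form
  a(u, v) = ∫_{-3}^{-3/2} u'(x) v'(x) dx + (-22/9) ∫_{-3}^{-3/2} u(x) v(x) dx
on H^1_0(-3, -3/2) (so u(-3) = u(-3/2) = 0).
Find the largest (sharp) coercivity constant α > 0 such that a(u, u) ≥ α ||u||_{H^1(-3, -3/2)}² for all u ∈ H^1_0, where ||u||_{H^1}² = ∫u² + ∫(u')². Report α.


α = 2*(-11 + 2*π^2)/(9 + 4*π^2)

Coercivity of a(·,·) on H^1_0(-3, -3/2) means a(u, u) ≥ α ||u||_{H^1}² for every u ∈ H^1_0.
The interval has length L = 3/2, and Poincaré/coercivity depend only on L. Here a(u, u) = ∫(u')² + (-22/9)·∫u².
Here c = -22/9 < 0 with |c| < (π/L)² = 4*π^2/9, so coercivity still holds. The condition a(u,u) ≥ α||u||_{H^1}² reads (1−α)∫(u')² ≥ (α−c)∫u². Any admissible α is ≤ 1 (rapidly oscillating u have ∫u²/∫(u')² → 0), and α = 1 would force 0 ≥ (1−c)∫u², impossible since c < 1; so 1−α > 0. By the sharp Poincaré inequality on H^1_0 of an interval of length L, ∫(u')² ≥ (π/L)²∫u² with equality for the first sine mode sin(π(x−x₀)/L) (x₀ the left endpoint), so the inequality holds for all u iff (1−α)(π/L)² ≥ α − c, i.e. α ≤ ((π/L)² + c)/((π/L)² + 1) = (1 + c(L/π)²)/(1 + (L/π)²). (Direct route, valid since c ≤ 0: Poincaré gives c∫u² ≥ c(L/π)²∫(u')², so a(u,u) ≥ (1 + c(L/π)²)∫(u')², while ||u||_{H^1}² ≤ (1 + (L/π)²)∫(u')²; dividing yields the same α.) With (π/L)² = 4*π^2/9 and c = -22/9, the largest admissible constant is α = ((π/L)² + c)/((π/L)² + 1).
Simplifying, α = 2*(-11 + 2*π^2)/(9 + 4*π^2).


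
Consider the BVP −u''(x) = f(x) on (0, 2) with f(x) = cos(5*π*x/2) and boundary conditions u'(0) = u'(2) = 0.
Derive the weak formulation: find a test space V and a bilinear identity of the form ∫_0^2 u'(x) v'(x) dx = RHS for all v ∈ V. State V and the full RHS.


V = H^1(0, 2) (no boundary constraint on v; u is determined up to an additive constant); weak form: ∫_0^2 u'v' dx = ∫_0^2 (cos(5*π*x/2)) v dx for all v ∈ V.

Multiply both sides by a test function v and integrate from 0 to 2:
  ∫_0^2 −u''(x) v(x) dx = ∫_0^2 f(x) v(x) dx.
Integrate the LHS by parts once:
  ∫_0^2 −u'' v dx = −[u'(x) v(x)]_0^2 + ∫_0^2 u'(x) v'(x) dx.
Thus ∫_0^2 u'(x) v'(x) dx = ∫_0^2 f(x) v(x) dx + [u'(x) v(x)]_0^2.
Choose V so that boundary terms are either known or forced to vanish.
u has homogeneous Neumann: u'(0) = u'(2) = 0. So [u' v]_0^2 = 0·v(2) − 0·v(0) = 0 for any v; take V = H^1(0, 2).
Weak formulation: find u (satisfying any essential BC) such that ∫_0^2 u'(x) v'(x) dx = ∫_0^2 f v dx for all v ∈ V (homogeneous Neumann, so boundary terms vanish).
Substituting f(x) = cos(5*π*x/2), the right-hand side is ∫_0^2 (cos(5*π*x/2)) v dx.
Compatibility check (pure Neumann): taking v ≡ 1 ∈ V gives 0 = ∫_0^2 f dx + (0) − (0), i.e. ∫_0^2 f dx must equal u'(0) − u'(2) = 0. Indeed ∫_0^2 (cos(5*π*x/2)) dx = 0, so the data are compatible. The solution is then unique only up to an additive constant (fix it e.g. by requiring ∫_0^2 u dx = 0).


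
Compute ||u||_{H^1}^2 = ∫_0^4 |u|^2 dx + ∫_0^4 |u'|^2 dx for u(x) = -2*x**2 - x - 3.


||u||_{H^1}^2 = 27688/15

The H^1 norm (squared) on an interval (0, L) is
  ||u||_{H^1}^2 = ∫_0^L u(x)^2 dx + ∫_0^L u'(x)^2 dx.
Compute u'(x) = -4*x - 1.
Then u(x)^2 = 4*x**4 + 4*x**3 + 13*x**2 + 6*x + 9 and u'(x)^2 = 16*x**2 + 8*x + 1.
Integrate each monomial from 0 to 4 using ∫_0^4 c·x^n dx = c·4^(n+1)/(n+1):
  ∫_0^4 u(x)^2 dx = ∫_0^4 (4*x^4 + 4*x^3 + 13*x^2 + 6*x + 9) dx. Term by term:
    ∫_0^4 4*x^4 dx = 4096/5;  ∫_0^4 4*x^3 dx = 256;  ∫_0^4 13*x^2 dx = 832/3;
    ∫_0^4 6*x dx = 48;  ∫_0^4 9 dx = 36.
  Sum: 4096/5 + 256 + 832/3 + 48 + 36 = 21548/15.
  ∫_0^4 u'(x)^2 dx = ∫_0^4 (16*x^2 + 8*x + 1) dx. Term by term:
    ∫_0^4 16*x^2 dx = 1024/3;  ∫_0^4 8*x dx = 64;  ∫_0^4 1 dx = 4.
  Sum: 1024/3 + 64 + 4 = 1228/3.
Adding: ||u||_{H^1}^2 = 21548/15 + 1228/3 = 27688/15.


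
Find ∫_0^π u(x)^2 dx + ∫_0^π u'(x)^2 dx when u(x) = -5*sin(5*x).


||u||_{H^1(0,π)}^2 = 325*π

u'(x) = -25*cos(5*x).
Expand u² and (u')² and integrate term by term on (0, π), using: for integers n ≥ 1, ∫_0^π sin²(nx) dx = ∫_0^π cos²(nx) dx = π/2; for n ≠ n', ∫_0^π sin(nx)sin(n'x) dx = ∫_0^π cos(nx)cos(n'x) dx = 0; and by product-to-sum, ∫_0^π sin(nx)cos(n'x) dx = ½∫_0^π [sin((n+n')x) + sin((n−n')x)] dx, which is 0 when n+n' is even and 2n/(n²−n'²) when n+n' is odd (it need not vanish on (0, π)).
  u² squared terms: (-5)²·∫sin(5x)² dx = 25·π/2 = 25*π/2.
  So ∫_0^π u² dx = 25*π/2.
  (u')² squared terms: (-25)²·∫cos(5x)² dx = 625·π/2 = 625*π/2.
  So ∫_0^π (u')² dx = 625*π/2.
||u||_{H^1}^2 = (25*π/2) + (625*π/2) = 325*π.


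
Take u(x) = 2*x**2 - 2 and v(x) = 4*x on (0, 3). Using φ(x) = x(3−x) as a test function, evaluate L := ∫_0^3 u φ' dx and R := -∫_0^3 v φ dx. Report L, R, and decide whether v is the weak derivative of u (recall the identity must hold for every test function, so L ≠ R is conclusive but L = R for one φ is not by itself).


LHS = -27, RHS = -27. Yes, v = u' weakly.

u(x) = 2*x**2 - 2, classical derivative u'(x) = 4*x.
φ(x) = x(3−x), so φ'(x) = 3 - 2*x.
Note φ(0) = φ(3) = 0, so the boundary term u·φ vanishes.
LHS = ∫_0^3 u(x) φ'(x) dx = ∫_0^3 (-4*x^3 + 6*x^2 + 4*x - 6) dx. Term by term:
  ∫_0^3 -4*x^3 dx = -81;  ∫_0^3 6*x^2 dx = 54;  ∫_0^3 4*x dx = 18;
  ∫_0^3 -6 dx = -18.
Sum: -81 + 54 + 18 − 18 = -27.
So LHS = -27.
∫_0^3 v(x) φ(x) dx = ∫_0^3 (-4*x^3 + 12*x^2) dx. Term by term:
  ∫_0^3 -4*x^3 dx = -81;  ∫_0^3 12*x^2 dx = 108.
Sum: -81 + 108 = 27.
So RHS = -∫_0^3 v(x) φ(x) dx = -27.
LHS = RHS, so the identity holds for this test φ.
Moreover u is smooth here and v(x) = u'(x) = 4*x pointwise, so the identity holds for every test function. Hence v is the weak derivative of u.


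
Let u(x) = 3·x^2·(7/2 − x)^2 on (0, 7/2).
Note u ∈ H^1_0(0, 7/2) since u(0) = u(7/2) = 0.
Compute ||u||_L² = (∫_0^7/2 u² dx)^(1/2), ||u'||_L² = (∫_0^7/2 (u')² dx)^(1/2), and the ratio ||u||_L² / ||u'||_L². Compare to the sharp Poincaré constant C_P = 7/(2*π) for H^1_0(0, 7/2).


||u||_L² / ||u'||_L² = 7*sqrt(3)/12 < C_P = 7/(2*π).

u(x) = 3·x^2·(7/2 − x)^2, so u'(x) = 3*x*(2*x - 7)*(4*x - 7)/2.
u(x) = 3·x^2·(7/2 − x)^2 vanishes at x = 0 and x = 7/2, so u ∈ H^1_0(0, 7/2). Differentiate via the product rule and integrate the resulting polynomials term by term.
  ∫_0^7/2 u² dx = ∫_0^7/2 (9*x^8 - 126*x^7 + 1323*x^6/2 - 3087*x^5/2 + 21609*x^4/16) dx. Term by term:
    ∫_0^7/2 9*x^8 dx = 40353607/512;  ∫_0^7/2 -126*x^7 dx = -363182463/1024;  ∫_0^7/2 1323*x^6/2 dx = 155649627/256;
    ∫_0^7/2 -3087*x^5/2 dx = -121060821/256;  ∫_0^7/2 21609*x^4/16 dx = 363182463/2560.
  Sum: 40353607/512 − 363182463/1024 + 155649627/256 − 121060821/256 + 363182463/2560 = 5764801/5120.
  ∫_0^7/2 (u')² dx = ∫_0^7/2 (144*x^6 - 1512*x^5 + 5733*x^4 - 9261*x^3 + 21609*x^2/4) dx. Term by term:
    ∫_0^7/2 144*x^6 dx = 1058841/8;  ∫_0^7/2 -1512*x^5 dx = -7411887/16;  ∫_0^7/2 5733*x^4 dx = 96354531/160;
    ∫_0^7/2 -9261*x^3 dx = -22235661/64;  ∫_0^7/2 21609*x^2/4 dx = 2470629/32.
  Sum: 1058841/8 − 7411887/16 + 96354531/160 − 22235661/64 + 2470629/32 = 352947/320.
∫_0^7/2 u² dx = 5764801/5120, so ||u||_L² = 2401*sqrt(5)/160.
∫_0^7/2 (u')² dx = 352947/320, so ||u'||_L² = 343*sqrt(15)/40.
Ratio ||u||_L² / ||u'||_L² = 7*sqrt(3)/12.
Sharp Poincaré constant on H^1_0(0, 7/2) is C_P = L/π = 7/(2*π), achieved by sin(2*π/7·x).
A polynomial bump cannot attain the sharp Poincaré constant (only the first sine eigenfunction does), so the ratio is strictly less than C_P, consistent with ||u||_L² ≤ C_P ||u'||_L².


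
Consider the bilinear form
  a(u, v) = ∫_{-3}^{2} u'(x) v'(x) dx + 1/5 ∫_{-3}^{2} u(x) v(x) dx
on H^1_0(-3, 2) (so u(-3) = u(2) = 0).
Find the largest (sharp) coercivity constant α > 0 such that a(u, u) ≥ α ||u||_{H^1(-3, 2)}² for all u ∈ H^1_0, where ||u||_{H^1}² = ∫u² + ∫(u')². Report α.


α = (5 + π^2)/(π^2 + 25)

Coercivity of a(·,·) on H^1_0(-3, 2) means a(u, u) ≥ α ||u||_{H^1}² for every u ∈ H^1_0.
The interval has length L = 5, and Poincaré/coercivity depend only on L. Here a(u, u) = ∫(u')² + (1/5)·∫u².
Here 0 < c = 1/5 < 1. The condition a(u,u) ≥ α||u||_{H^1}² reads (1−α)∫(u')² ≥ (α−c)∫u². Any admissible α is ≤ 1 (rapidly oscillating u have ∫u²/∫(u')² → 0), and α = 1 would force 0 ≥ (1−c)∫u², impossible since c < 1; so 1−α > 0. By the sharp Poincaré inequality on H^1_0 of an interval of length L, ∫(u')² ≥ (π/L)²∫u² with equality for the first sine mode sin(π(x−x₀)/L) (x₀ the left endpoint), so the inequality holds for all u iff (1−α)(π/L)² ≥ α − c, i.e. α ≤ ((π/L)² + c)/((π/L)² + 1) = (1 + c(L/π)²)/(1 + (L/π)²). With (π/L)² = π^2/25 and c = 1/5, the largest admissible constant is α = ((π/L)² + c)/((π/L)² + 1).
Simplifying, α = (5 + π^2)/(π^2 + 25).
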